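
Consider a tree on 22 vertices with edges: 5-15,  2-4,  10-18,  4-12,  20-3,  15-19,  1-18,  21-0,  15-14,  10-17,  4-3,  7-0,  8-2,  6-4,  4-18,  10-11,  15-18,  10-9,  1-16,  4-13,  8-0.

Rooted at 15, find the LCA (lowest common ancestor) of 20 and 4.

4

Path 20→root: 20 3 4 18 15; path 4→root: 4 18 15.
First common node: 4.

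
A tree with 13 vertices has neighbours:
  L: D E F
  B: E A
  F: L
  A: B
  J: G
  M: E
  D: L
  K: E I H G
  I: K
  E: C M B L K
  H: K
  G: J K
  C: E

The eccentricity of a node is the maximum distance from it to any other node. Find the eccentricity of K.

3

Distances from K peak at 3, attained at D (A, F also at distance 3).
K – E – L – D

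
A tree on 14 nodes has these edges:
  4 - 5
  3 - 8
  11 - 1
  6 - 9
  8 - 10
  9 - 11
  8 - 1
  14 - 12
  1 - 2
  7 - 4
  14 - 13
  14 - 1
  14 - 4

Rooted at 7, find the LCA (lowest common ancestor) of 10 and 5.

4

Ancestors of 10 (toward the root): 10, 8, 1, 14, 4, 7.
Ancestors of 5: 5, 4, 7.
The deepest node appearing in both lists is 4.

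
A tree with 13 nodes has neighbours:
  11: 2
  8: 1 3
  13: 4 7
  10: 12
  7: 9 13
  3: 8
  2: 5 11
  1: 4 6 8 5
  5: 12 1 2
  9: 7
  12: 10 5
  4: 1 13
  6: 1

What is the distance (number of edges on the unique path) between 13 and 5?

3

Walking from 13: 13 – 4 – 1 – 5. Length 3.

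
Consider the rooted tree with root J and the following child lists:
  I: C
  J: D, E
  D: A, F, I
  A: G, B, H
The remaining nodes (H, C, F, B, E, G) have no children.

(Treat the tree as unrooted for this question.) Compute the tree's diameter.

A longest path is B–A–D–J–E, with 4 edges.

4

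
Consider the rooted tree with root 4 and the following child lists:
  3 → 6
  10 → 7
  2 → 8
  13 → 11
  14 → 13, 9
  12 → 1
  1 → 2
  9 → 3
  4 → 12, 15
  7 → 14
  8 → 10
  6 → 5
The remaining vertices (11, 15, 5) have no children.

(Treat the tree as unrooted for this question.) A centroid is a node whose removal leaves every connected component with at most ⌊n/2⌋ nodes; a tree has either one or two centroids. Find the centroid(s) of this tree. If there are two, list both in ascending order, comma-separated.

7

Delete 7: the remaining components have sizes 7, 7. Max 7 ≤ 7, so 7 is a centroid.
No neighbour of 7 does as well, so 7 is the unique centroid.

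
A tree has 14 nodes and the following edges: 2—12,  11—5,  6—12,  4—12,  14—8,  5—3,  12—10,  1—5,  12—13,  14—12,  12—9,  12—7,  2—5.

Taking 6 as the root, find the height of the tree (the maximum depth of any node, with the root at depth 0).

3 sits deepest: 6-12-2-5-3 — 4 edges from the root.

4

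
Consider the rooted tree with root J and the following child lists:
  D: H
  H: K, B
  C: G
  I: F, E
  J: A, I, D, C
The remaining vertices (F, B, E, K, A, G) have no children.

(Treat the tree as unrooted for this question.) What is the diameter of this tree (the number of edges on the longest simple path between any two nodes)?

5

Starting from K, a farthest node is F at distance 5.
One longest path: K–H–D–J–I–F.
So the diameter is 5.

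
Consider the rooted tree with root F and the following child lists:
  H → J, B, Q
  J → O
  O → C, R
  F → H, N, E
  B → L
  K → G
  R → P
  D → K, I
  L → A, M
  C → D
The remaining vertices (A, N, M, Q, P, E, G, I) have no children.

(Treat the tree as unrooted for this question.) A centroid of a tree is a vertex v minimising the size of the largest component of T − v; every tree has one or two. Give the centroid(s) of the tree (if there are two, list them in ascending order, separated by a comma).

Delete J: the remaining components have sizes 9, 8. Max 9 ≤ 9, so J is a centroid.
H is adjacent to J and is also a centroid (the largest component after removing it is likewise 9).

H, J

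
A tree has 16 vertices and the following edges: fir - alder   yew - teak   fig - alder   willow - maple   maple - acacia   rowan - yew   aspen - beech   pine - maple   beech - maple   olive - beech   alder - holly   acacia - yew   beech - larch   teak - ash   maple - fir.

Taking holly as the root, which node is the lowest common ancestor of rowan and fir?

fir

Path rowan→root: rowan yew acacia maple fir alder holly; path fir→root: fir alder holly.
First common node: fir.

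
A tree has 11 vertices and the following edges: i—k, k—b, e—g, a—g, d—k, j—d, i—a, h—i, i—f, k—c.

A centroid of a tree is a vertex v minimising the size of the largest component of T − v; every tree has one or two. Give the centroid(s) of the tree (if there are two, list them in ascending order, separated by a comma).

i

Delete i: the remaining components have sizes 5, 3, 1, 1. Max 5 ≤ 5, so i is a centroid.
Every other node leaves some component of size > 5, so the centroid is unique.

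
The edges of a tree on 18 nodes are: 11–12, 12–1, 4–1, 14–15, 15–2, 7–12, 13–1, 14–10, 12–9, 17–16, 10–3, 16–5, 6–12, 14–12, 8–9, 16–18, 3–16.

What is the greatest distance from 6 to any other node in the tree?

6

Distances from 6 peak at 6, attained at 5 (18, 17 also at distance 6).
6 – 12 – 14 – 10 – 3 – 16 – 5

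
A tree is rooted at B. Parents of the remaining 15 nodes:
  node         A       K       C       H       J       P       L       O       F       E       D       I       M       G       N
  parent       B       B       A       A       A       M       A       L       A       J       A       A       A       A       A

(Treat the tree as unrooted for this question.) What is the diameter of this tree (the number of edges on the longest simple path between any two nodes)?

Starting from P, a farthest node is O at distance 4.
One longest path: P - M - A - L - O.
So the diameter is 4.

4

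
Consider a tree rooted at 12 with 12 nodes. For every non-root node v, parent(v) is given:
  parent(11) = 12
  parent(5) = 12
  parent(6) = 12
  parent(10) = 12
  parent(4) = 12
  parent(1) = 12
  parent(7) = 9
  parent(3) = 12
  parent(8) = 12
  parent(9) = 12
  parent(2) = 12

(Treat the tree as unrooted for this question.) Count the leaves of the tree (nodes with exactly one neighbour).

10

Degree-1 nodes: 1, 2, 3, 4, 5, 6, 7, 8, 10, 11 — 10 of them.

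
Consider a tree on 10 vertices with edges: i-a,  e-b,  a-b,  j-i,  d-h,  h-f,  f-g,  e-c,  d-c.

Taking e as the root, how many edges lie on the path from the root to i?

3

Path from e to i: e–b–a–i, which has 3 edges.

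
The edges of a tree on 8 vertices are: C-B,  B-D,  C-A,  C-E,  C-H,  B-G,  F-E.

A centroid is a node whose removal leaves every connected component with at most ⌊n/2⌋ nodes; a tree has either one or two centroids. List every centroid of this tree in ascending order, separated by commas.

Removing C splits the tree into components of sizes 3, 2, 1, 1; the largest is 3 ≤ ⌊8/2⌋ = 4.
No neighbour of C does as well, so C is the unique centroid.

C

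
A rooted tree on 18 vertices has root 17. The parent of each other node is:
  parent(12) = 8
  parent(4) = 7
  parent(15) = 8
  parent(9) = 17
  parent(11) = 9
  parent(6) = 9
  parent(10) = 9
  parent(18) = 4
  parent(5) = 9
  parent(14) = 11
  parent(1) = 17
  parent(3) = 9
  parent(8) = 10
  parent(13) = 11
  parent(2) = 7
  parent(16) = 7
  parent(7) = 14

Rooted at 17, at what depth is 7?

Climbing from 7 to the root: 7–14–11–9–17. That's 4 steps.

4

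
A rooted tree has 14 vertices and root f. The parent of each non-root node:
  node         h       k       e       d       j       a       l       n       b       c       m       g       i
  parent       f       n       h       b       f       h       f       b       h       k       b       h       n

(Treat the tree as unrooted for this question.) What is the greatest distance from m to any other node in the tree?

4

The node farthest from m is j (l, c also at distance 4), via m – b – h – f – j — 4 edges.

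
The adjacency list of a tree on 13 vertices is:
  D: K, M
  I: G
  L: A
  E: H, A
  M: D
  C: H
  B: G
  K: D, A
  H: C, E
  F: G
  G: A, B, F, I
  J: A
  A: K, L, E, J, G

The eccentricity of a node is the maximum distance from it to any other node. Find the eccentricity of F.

A farthest node from F is C (M also at distance 5).
The path F – G – A – E – H – C has 5 edges.

5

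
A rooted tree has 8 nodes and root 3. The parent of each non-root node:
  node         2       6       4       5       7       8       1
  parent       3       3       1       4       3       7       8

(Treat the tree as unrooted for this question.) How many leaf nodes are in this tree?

The leaves are 2, 5, 6.
That is 3 leaves.

3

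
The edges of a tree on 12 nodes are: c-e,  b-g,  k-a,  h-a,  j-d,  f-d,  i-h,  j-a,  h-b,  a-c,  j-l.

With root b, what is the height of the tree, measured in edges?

A deepest node is f, reached by b – h – a – j – d – f.
That path has 5 edges, so the height is 5.

5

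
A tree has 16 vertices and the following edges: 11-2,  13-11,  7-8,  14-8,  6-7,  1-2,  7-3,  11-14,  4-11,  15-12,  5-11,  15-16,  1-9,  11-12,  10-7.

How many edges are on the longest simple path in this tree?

7

A longest path is 10 – 7 – 8 – 14 – 11 – 2 – 1 – 9, with 7 edges.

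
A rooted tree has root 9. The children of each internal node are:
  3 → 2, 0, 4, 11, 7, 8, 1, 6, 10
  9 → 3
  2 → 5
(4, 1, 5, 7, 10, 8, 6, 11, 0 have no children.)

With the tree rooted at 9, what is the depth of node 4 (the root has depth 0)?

Climbing from 4 to the root: 4 → 3 → 9. That's 2 steps.

2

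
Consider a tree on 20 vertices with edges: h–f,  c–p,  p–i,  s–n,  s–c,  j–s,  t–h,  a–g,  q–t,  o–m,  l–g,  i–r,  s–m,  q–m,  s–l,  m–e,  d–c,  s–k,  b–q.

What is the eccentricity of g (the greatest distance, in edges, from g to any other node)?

A farthest node from g is f.
The path g-l-s-m-q-t-h-f has 7 edges.

7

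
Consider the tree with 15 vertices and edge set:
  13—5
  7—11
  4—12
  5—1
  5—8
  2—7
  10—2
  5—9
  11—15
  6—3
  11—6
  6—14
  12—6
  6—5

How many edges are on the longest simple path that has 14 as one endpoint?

5

The node farthest from 14 is 10, via 14–6–11–7–2–10 — 5 edges.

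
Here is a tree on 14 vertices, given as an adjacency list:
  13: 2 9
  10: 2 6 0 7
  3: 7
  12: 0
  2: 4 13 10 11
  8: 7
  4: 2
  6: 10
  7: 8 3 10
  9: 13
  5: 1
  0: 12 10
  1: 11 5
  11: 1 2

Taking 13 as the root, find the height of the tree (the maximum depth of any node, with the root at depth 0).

A deepest node is 3, reached by 13 → 2 → 10 → 7 → 3.
That path has 4 edges, so the height is 4.

4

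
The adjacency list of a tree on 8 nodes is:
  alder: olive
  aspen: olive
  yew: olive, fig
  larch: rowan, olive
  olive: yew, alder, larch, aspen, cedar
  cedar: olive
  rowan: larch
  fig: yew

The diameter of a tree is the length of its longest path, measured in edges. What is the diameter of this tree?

Starting from rowan, a farthest node is fig at distance 4.
One longest path: rowan-larch-olive-yew-fig.
So the diameter is 4.

4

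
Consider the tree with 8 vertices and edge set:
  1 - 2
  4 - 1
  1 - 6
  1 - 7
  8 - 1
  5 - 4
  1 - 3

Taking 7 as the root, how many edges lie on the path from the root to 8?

2

Path from 7 to 8: 7–1–8, which has 2 edges.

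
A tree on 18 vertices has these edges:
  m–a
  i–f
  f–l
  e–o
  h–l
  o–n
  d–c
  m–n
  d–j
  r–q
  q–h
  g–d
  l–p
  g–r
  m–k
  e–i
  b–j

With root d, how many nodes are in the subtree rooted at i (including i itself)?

The subtree rooted at i contains: i, e, o, n, m, a, k — 7 nodes.

7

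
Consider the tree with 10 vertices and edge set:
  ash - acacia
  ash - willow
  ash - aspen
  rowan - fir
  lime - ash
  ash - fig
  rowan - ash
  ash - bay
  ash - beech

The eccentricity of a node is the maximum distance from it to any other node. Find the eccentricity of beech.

3

The node farthest from beech is fir, via beech–ash–rowan–fir — 3 edges.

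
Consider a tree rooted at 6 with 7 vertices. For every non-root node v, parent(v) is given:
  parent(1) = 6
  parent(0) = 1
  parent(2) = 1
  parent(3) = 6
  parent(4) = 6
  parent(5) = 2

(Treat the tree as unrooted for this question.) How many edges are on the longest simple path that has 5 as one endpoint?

Distances from 5 peak at 4, attained at 4 (3 also at distance 4).
5 – 2 – 1 – 6 – 4

4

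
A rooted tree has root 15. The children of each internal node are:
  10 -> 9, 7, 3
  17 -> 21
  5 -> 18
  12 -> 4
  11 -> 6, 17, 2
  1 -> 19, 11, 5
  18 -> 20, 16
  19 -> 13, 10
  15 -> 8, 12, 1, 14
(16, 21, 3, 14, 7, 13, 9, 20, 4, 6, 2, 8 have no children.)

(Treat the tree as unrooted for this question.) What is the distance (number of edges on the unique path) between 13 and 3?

The path is 13–19–10–3, which has 3 edges.

3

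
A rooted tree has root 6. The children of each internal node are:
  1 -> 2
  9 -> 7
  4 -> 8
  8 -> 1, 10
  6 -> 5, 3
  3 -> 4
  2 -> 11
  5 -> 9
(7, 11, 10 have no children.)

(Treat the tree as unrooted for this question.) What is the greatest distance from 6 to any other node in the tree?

6

Distances from 6 peak at 6, attained at 11.
6-3-4-8-1-2-11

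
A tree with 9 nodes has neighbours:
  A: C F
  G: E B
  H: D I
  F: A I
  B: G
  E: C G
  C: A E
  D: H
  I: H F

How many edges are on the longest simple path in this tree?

Starting from D, a farthest node is B at distance 8.
One longest path: D–H–I–F–A–C–E–G–B.
So the diameter is 8.

8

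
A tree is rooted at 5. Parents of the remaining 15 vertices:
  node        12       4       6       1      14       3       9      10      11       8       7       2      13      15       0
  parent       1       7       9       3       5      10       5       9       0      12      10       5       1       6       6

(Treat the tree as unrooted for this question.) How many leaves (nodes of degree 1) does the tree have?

The leaves are 2, 4, 8, 11, 13, 14, 15.
That is 7 leaves.

7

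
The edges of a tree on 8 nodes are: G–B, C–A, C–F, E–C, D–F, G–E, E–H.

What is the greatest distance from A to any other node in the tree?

4

A farthest node from A is B.
The path A–C–E–G–B has 4 edges.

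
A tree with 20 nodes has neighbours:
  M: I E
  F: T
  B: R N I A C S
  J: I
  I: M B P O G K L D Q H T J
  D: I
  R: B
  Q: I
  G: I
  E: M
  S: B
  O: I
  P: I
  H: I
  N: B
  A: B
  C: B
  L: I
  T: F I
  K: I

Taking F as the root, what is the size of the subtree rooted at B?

6

Descendants of B (including itself): B, C, A, S, N, R. That's 6.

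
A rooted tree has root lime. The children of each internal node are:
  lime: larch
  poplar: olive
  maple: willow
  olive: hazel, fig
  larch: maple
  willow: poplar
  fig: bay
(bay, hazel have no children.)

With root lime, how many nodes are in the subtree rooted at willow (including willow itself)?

The subtree rooted at willow contains: willow, poplar, olive, fig, hazel, bay — 6 nodes.

6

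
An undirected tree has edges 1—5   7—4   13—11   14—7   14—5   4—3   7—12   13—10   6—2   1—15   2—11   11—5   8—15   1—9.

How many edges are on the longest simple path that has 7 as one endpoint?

A farthest node from 7 is 8 (10, 6 also at distance 5).
The path 7–14–5–1–15–8 has 5 edges.

5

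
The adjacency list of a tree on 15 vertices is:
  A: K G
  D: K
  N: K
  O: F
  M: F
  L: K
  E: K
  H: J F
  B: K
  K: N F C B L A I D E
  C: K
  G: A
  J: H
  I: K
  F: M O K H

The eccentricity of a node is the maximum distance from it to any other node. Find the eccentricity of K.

3

The node farthest from K is J, via K – F – H – J — 3 edges.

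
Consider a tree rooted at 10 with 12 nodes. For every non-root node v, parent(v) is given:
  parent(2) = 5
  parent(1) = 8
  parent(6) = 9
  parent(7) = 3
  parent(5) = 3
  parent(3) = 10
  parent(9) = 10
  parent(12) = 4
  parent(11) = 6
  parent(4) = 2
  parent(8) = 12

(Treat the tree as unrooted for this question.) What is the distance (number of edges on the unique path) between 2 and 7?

Walking from 2: 2 – 5 – 3 – 7. Length 3.

3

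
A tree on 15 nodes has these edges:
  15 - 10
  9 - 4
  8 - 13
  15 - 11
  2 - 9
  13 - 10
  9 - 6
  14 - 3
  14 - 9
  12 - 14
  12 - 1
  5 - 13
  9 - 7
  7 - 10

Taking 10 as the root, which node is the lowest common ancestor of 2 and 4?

9

2's ancestor chain is 2, 9, 7, 10 and 4's is 4, 9, 7, 10; they first meet at 9.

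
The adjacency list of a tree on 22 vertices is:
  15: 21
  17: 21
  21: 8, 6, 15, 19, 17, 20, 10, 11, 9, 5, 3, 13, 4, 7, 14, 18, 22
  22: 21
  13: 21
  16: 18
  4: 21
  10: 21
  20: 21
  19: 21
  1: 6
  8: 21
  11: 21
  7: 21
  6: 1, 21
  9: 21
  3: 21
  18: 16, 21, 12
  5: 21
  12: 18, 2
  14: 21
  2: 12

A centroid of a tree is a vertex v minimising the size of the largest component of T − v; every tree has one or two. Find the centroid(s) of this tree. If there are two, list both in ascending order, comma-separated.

21

Delete 21: the remaining components have sizes 4, 2, 1, 1, 1, 1, 1, 1, 1, 1, 1, 1, 1, 1, 1, 1, 1. Max 4 ≤ 11, so 21 is a centroid.
Every other node leaves some component of size > 11, so the centroid is unique.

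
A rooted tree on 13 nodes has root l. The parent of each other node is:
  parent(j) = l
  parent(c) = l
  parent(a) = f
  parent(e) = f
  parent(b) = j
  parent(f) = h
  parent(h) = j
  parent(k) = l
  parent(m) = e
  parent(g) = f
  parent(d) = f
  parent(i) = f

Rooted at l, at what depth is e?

Climbing from e to the root: e → f → h → j → l. That's 4 steps.

4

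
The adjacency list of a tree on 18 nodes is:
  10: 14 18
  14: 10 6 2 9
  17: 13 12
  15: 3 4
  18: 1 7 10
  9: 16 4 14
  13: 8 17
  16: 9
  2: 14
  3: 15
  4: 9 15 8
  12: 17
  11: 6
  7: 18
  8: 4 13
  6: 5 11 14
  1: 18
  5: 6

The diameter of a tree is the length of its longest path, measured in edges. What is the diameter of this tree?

A longest path is 12 - 17 - 13 - 8 - 4 - 9 - 14 - 10 - 18 - 1, with 9 edges.

9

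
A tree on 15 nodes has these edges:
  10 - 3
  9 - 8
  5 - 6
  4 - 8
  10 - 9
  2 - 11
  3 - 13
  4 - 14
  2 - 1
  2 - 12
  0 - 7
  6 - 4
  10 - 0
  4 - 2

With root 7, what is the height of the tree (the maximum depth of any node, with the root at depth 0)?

11 sits deepest: 7 – 0 – 10 – 9 – 8 – 4 – 2 – 11 — 7 edges from the root.

7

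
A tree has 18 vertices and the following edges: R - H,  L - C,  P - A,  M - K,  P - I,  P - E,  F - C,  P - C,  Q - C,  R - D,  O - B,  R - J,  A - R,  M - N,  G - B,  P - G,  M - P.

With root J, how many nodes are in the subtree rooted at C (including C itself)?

The subtree rooted at C contains: C, F, L, Q — 4 nodes.

4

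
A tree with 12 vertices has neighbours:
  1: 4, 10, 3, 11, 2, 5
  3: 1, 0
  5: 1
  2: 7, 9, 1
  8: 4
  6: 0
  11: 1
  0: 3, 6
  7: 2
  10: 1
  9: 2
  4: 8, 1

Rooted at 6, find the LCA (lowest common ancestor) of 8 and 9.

1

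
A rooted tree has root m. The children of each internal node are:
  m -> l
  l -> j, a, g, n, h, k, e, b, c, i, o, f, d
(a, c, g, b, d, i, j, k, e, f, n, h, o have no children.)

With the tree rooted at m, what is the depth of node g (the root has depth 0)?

2

Path from m to g: m → l → g, which has 2 edges.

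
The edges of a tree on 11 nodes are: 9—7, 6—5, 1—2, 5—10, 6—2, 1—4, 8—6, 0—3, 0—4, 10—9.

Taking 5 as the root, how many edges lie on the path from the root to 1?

3

5 → 6 → 2 → 1 — 3 edges.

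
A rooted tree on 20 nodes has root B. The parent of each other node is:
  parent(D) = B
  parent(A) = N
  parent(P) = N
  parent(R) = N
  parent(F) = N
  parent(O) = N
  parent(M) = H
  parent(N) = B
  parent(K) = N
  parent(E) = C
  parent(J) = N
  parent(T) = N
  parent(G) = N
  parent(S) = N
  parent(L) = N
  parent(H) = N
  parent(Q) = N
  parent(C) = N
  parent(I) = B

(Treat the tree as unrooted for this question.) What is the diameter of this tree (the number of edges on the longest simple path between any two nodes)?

4

A longest path is M-H-N-B-D, with 4 edges.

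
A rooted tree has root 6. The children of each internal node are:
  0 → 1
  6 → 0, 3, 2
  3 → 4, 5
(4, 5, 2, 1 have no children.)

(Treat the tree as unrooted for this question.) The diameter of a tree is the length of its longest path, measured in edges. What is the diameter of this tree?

BFS from 1 reaches 5 last, at distance 4; BFS from 5 confirms no node is farther.
Path: 1-0-6-3-5.

4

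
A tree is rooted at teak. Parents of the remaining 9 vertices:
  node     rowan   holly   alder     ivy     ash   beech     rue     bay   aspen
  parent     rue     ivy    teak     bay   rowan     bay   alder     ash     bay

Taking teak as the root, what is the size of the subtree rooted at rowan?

7

rowan's subtree: {rowan, ash, bay, ivy, beech, aspen, holly}, size 7.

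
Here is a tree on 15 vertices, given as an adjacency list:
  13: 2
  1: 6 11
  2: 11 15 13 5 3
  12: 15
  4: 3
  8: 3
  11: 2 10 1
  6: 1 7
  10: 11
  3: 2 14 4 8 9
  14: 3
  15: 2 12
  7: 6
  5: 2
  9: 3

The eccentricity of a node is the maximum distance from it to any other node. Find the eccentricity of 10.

4

A farthest node from 10 is 9 (7, 14, 12, 4, 8 also at distance 4).
The path 10–11–2–3–9 has 4 edges.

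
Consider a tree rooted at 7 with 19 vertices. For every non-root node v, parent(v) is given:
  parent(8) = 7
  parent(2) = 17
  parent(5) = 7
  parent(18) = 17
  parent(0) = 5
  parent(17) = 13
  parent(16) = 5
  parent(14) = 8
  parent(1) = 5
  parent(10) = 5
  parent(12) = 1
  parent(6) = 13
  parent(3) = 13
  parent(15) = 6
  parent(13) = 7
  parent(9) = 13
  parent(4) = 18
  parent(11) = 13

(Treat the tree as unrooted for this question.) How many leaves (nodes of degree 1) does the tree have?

11

Exactly 11 nodes have a single neighbour: 0, 2, 3, 4, 9, 10, 11, 12, 14, 15, 16.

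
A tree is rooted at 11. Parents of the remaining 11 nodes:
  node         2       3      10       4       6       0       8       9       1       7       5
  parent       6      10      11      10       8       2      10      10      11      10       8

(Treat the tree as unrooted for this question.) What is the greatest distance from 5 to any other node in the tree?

4

The node farthest from 5 is 1 (0 also at distance 4), via 5 – 8 – 10 – 11 – 1 — 4 edges.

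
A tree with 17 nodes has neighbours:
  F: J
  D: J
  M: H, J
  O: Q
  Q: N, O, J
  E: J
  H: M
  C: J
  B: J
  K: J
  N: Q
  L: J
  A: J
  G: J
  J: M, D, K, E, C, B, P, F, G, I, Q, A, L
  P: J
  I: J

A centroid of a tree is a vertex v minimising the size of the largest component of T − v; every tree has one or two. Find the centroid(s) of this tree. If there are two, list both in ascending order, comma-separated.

J

Removing J splits the tree into components of sizes 3, 2, 1, 1, 1, 1, 1, 1, 1, 1, 1, 1, 1; the largest is 3 ≤ ⌊17/2⌋ = 8.
Every other node leaves some component of size > 8, so the centroid is unique.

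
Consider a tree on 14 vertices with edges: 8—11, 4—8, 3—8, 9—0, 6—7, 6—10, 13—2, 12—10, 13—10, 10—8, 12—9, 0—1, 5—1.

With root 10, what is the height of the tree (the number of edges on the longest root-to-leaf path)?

The longest root-to-leaf path is 10 – 12 – 9 – 0 – 1 – 5 (5 edges).

5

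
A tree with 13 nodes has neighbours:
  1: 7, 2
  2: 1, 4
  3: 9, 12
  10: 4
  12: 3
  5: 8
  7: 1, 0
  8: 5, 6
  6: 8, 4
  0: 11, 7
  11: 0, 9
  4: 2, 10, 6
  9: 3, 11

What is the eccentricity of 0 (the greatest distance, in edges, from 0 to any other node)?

7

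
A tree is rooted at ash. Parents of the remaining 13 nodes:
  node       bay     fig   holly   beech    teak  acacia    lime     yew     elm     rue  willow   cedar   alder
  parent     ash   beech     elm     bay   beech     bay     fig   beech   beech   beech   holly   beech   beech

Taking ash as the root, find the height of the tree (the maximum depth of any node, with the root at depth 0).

5

willow sits deepest: ash → bay → beech → elm → holly → willow — 5 edges from the root.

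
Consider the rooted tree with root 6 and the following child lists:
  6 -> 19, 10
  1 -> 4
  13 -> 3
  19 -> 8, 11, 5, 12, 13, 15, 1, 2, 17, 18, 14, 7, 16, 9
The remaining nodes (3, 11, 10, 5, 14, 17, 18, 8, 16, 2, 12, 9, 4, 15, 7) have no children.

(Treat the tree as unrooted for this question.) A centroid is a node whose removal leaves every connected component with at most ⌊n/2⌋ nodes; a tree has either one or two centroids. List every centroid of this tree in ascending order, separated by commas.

Delete 19: the remaining components have sizes 2, 2, 2, 1, 1, 1, 1, 1, 1, 1, 1, 1, 1, 1, 1. Max 2 ≤ 9, so 19 is a centroid.
No neighbour of 19 does as well, so 19 is the unique centroid.

19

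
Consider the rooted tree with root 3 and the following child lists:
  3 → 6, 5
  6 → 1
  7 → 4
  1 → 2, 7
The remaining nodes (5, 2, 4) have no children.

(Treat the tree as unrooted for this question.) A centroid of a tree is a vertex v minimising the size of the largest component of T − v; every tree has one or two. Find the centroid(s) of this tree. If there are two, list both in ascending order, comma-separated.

Delete 1: the remaining components have sizes 3, 2, 1. Max 3 ≤ 3, so 1 is a centroid.
No neighbour of 1 does as well, so 1 is the unique centroid.

1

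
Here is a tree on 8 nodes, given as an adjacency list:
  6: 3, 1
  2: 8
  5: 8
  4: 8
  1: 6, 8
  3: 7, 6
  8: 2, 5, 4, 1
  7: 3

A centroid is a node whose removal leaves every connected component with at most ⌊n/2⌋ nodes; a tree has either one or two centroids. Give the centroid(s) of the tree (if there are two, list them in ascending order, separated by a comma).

Removing 1 splits the tree into components of sizes 4, 3; the largest is 4 ≤ ⌊8/2⌋ = 4.
8 is adjacent to 1 and is also a centroid (the largest component after removing it is likewise 4).

1, 8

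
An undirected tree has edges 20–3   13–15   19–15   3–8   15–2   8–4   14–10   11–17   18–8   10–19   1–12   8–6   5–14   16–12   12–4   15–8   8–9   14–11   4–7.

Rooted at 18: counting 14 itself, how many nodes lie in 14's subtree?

Descendants of 14 (including itself): 14, 11, 5, 17. That's 4.

4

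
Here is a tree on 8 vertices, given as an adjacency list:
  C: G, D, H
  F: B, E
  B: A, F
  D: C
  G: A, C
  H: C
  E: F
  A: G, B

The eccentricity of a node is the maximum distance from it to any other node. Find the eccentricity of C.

The node farthest from C is E, via C–G–A–B–F–E — 5 edges.

5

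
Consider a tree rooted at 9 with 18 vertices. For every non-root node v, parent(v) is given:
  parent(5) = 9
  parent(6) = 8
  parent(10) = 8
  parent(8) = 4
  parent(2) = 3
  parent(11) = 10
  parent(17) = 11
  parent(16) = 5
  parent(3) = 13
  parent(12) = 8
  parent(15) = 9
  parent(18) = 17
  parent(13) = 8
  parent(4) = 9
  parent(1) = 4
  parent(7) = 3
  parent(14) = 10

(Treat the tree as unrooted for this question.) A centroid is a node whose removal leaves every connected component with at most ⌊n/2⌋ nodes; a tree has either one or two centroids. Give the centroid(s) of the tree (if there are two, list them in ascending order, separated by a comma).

8

If 8 is removed the pieces have sizes 6, 5, 4, 1, 1, all ≤ ⌊18/2⌋ = 9.
Every other node leaves some component of size > 9, so the centroid is unique.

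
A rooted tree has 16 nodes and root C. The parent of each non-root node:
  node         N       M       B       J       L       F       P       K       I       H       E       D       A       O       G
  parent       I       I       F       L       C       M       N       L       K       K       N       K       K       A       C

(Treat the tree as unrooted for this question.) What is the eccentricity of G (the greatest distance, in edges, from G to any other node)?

7

The node farthest from G is B, via G–C–L–K–I–M–F–B — 7 edges.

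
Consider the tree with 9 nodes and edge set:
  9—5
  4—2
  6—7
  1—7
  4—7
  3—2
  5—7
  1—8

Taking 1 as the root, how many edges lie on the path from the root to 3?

Climbing from 3 to the root: 3–2–4–7–1. That's 4 steps.

4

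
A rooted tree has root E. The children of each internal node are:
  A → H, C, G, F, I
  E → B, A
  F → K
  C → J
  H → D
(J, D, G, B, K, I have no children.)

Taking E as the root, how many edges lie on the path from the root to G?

Path from E to G: E – A – G, which has 2 edges.

2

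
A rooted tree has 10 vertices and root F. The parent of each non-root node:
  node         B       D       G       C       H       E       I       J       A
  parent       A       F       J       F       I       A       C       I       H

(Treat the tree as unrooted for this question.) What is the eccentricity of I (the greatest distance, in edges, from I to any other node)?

3

Distances from I peak at 3, attained at B (D, E also at distance 3).
I – H – A – B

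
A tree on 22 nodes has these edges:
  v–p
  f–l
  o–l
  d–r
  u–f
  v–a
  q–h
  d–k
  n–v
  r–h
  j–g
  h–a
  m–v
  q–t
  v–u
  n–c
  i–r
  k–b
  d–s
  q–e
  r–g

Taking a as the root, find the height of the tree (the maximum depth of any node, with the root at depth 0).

5

The longest root-to-leaf path is a–v–u–f–l–o (5 edges).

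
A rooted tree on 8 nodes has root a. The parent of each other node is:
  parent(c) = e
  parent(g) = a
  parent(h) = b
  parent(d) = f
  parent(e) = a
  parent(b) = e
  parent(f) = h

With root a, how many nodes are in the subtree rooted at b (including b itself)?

b's subtree: {b, h, f, d}, size 4.

4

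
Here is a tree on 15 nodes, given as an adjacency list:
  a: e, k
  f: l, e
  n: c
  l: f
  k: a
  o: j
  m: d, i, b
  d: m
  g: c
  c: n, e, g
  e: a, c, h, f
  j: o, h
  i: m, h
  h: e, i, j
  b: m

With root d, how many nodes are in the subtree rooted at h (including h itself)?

11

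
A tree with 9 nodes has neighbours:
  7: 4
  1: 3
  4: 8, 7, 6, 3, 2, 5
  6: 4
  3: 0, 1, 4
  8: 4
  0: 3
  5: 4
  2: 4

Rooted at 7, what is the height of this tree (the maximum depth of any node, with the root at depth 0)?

A deepest node is 1, reached by 7-4-3-1.
That path has 3 edges, so the height is 3.

3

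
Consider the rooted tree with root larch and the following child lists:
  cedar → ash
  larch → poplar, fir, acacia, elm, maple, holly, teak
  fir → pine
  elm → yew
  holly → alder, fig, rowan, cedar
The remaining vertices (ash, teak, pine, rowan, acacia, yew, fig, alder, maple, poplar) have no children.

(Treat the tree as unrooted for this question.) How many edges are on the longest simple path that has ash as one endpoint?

5

A farthest node from ash is pine (yew also at distance 5).
The path ash–cedar–holly–larch–fir–pine has 5 edges.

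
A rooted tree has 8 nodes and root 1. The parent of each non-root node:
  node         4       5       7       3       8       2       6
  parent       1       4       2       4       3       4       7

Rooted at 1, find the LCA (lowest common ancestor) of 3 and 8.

Path 3→root: 3 4 1; path 8→root: 8 3 4 1.
First common node: 3.

3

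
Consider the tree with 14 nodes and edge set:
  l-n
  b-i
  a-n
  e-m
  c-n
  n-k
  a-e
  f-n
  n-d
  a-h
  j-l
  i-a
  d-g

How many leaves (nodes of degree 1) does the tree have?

The leaves are b, c, f, g, h, j, k, m.
That is 8 leaves.

8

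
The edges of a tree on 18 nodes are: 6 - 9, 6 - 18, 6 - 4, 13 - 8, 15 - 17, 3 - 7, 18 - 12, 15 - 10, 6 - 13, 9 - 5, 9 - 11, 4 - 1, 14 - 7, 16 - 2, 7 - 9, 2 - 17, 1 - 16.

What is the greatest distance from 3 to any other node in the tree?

10

A farthest node from 3 is 10.
The path 3 – 7 – 9 – 6 – 4 – 1 – 16 – 2 – 17 – 15 – 10 has 10 edges.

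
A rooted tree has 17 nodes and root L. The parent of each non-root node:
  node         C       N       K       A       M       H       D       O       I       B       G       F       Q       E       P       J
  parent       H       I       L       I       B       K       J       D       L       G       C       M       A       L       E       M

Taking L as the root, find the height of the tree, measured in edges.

A deepest node is O, reached by L–K–H–C–G–B–M–J–D–O.
That path has 9 edges, so the height is 9.

9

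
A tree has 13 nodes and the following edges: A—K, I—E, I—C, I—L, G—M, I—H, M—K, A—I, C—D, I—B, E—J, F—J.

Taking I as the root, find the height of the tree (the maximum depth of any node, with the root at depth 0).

The longest root-to-leaf path is I → A → K → M → G (4 edges).

4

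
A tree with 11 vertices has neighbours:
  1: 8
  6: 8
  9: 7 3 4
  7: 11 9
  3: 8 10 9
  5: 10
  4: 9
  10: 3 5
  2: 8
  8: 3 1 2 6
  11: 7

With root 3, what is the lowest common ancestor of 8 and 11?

Ancestors of 8 (toward the root): 8, 3.
Ancestors of 11: 11, 7, 9, 3.
The deepest node appearing in both lists is 3.

3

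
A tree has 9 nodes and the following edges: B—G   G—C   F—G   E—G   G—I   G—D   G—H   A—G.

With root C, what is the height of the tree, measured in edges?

The longest root-to-leaf path is C–G–H (2 edges).

2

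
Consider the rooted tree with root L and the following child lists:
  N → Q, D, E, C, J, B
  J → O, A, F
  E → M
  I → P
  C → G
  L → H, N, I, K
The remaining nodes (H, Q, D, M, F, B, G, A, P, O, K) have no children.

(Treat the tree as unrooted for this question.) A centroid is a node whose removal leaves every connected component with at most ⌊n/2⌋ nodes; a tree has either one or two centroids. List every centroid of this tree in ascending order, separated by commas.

N

If N is removed the pieces have sizes 5, 4, 2, 2, 1, 1, 1, all ≤ ⌊17/2⌋ = 8.
No neighbour of N does as well, so N is the unique centroid.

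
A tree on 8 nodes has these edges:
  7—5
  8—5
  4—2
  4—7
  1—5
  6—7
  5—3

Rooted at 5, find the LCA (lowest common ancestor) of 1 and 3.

5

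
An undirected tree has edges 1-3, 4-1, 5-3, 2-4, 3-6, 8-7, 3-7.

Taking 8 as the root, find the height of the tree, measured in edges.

2 sits deepest: 8 → 7 → 3 → 1 → 4 → 2 — 5 edges from the root.

5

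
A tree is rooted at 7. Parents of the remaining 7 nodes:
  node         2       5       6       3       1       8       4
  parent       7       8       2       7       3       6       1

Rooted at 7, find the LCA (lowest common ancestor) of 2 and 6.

Path 2→root: 2 7; path 6→root: 6 2 7.
First common node: 2.

2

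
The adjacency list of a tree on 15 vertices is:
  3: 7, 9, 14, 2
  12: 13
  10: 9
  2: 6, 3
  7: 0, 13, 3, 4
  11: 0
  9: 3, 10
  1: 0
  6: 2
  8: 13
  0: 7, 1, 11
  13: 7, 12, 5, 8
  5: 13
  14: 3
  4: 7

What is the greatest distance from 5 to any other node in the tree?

5

A farthest node from 5 is 6 (10 also at distance 5).
The path 5–13–7–3–2–6 has 5 edges.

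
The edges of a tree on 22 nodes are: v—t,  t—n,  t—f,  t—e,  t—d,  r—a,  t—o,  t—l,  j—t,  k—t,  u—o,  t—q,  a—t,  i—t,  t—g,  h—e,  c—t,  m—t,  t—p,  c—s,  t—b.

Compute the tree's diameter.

4

BFS from h reaches u last, at distance 4; BFS from u confirms no node is farther.
Path: h - e - t - o - u.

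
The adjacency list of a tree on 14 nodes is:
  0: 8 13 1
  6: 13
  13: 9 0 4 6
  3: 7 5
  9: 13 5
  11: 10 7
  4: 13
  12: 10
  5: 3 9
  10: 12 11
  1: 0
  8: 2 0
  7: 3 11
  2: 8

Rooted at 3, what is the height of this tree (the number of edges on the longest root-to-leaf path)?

6

2 sits deepest: 3–5–9–13–0–8–2 — 6 edges from the root.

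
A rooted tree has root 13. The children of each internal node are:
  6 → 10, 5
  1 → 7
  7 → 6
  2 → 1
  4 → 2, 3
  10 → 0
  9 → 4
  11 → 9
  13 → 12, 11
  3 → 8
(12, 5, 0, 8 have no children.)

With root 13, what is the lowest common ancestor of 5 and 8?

Path 5→root: 5 6 7 1 2 4 9 11 13; path 8→root: 8 3 4 9 11 13.
First common node: 4.

4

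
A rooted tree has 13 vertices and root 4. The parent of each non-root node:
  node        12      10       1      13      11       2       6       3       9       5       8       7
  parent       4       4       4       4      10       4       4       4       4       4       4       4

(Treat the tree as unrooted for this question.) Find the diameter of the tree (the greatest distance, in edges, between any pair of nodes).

3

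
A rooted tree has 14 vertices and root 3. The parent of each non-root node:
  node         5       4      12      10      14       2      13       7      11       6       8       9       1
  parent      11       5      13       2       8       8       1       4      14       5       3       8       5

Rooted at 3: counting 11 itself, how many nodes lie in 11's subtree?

8

The subtree rooted at 11 contains: 11, 5, 6, 1, 4, 13, 7, 12 — 8 nodes.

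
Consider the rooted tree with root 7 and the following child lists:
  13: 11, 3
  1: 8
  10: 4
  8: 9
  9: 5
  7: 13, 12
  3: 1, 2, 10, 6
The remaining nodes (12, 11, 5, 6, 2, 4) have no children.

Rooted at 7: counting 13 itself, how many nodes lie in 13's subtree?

Descendants of 13 (including itself): 13, 3, 11, 10, 2, 1, 6, 4, 8, 9, 5. That's 11.

11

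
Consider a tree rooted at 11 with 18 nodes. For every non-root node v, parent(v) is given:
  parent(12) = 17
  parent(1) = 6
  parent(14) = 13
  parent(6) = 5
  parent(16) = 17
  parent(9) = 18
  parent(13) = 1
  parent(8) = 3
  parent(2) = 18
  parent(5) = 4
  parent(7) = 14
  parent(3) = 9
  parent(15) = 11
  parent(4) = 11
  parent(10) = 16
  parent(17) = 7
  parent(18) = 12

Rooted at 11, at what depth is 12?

9

Path from 11 to 12: 11 – 4 – 5 – 6 – 1 – 13 – 14 – 7 – 17 – 12, which has 9 edges.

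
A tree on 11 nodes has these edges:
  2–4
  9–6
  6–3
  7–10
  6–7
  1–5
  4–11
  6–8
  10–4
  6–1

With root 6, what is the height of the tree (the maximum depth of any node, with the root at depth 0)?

The longest root-to-leaf path is 6–7–10–4–11 (4 edges).

4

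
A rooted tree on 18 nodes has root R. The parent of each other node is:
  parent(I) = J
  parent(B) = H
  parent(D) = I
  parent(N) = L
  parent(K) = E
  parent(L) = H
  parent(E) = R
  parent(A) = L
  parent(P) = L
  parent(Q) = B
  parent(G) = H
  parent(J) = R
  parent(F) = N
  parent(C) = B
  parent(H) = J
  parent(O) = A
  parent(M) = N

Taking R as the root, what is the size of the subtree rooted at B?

3

Descendants of B (including itself): B, C, Q. That's 3.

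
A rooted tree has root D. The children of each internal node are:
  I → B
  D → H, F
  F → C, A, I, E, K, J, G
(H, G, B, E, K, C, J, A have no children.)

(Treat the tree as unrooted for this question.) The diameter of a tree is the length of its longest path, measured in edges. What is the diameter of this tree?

Starting from B, a farthest node is H at distance 4.
One longest path: B-I-F-D-H.
So the diameter is 4.

4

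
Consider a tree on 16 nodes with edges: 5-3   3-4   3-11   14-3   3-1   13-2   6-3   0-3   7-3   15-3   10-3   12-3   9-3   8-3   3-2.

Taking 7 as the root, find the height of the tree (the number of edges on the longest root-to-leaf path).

3

The longest root-to-leaf path is 7 – 3 – 2 – 13 (3 edges).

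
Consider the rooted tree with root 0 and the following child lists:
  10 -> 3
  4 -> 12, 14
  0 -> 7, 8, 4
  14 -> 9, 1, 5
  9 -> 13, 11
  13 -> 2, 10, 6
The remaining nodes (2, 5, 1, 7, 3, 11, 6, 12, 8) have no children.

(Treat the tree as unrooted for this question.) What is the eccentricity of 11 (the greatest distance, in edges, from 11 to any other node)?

5

Distances from 11 peak at 5, attained at 8 (7 also at distance 5).
11–9–14–4–0–8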